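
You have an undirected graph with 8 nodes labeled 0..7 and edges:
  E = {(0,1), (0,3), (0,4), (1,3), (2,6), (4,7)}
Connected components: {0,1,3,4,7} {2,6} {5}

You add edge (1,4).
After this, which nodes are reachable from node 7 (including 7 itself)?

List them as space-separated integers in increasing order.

Before: nodes reachable from 7: {0,1,3,4,7}
Adding (1,4): both endpoints already in same component. Reachability from 7 unchanged.
After: nodes reachable from 7: {0,1,3,4,7}

Answer: 0 1 3 4 7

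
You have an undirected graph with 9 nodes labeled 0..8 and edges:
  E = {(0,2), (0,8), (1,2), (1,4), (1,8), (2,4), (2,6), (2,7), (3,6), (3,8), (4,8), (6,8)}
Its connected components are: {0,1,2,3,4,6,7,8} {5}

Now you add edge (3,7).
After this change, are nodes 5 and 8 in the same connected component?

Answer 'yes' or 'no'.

Initial components: {0,1,2,3,4,6,7,8} {5}
Adding edge (3,7): both already in same component {0,1,2,3,4,6,7,8}. No change.
New components: {0,1,2,3,4,6,7,8} {5}
Are 5 and 8 in the same component? no

Answer: no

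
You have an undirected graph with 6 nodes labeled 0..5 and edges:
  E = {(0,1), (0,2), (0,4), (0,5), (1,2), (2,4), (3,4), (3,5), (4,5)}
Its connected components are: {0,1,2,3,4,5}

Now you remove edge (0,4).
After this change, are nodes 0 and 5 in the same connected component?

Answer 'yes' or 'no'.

Answer: yes

Derivation:
Initial components: {0,1,2,3,4,5}
Removing edge (0,4): not a bridge — component count unchanged at 1.
New components: {0,1,2,3,4,5}
Are 0 and 5 in the same component? yes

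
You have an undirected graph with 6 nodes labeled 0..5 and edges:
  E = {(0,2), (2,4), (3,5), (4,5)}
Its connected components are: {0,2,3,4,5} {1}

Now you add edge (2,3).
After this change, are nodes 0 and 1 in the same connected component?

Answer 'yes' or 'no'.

Initial components: {0,2,3,4,5} {1}
Adding edge (2,3): both already in same component {0,2,3,4,5}. No change.
New components: {0,2,3,4,5} {1}
Are 0 and 1 in the same component? no

Answer: no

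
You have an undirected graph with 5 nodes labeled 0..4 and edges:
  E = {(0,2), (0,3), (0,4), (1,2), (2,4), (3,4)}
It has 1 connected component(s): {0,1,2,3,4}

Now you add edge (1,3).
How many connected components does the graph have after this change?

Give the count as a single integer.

Answer: 1

Derivation:
Initial component count: 1
Add (1,3): endpoints already in same component. Count unchanged: 1.
New component count: 1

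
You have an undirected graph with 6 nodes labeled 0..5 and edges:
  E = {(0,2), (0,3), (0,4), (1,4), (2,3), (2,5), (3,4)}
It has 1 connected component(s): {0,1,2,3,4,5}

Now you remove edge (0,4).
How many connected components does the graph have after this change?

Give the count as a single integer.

Answer: 1

Derivation:
Initial component count: 1
Remove (0,4): not a bridge. Count unchanged: 1.
  After removal, components: {0,1,2,3,4,5}
New component count: 1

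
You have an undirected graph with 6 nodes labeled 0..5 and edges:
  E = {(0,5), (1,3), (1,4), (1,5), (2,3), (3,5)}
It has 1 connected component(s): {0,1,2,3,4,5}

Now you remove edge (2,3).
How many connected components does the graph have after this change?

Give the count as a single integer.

Answer: 2

Derivation:
Initial component count: 1
Remove (2,3): it was a bridge. Count increases: 1 -> 2.
  After removal, components: {0,1,3,4,5} {2}
New component count: 2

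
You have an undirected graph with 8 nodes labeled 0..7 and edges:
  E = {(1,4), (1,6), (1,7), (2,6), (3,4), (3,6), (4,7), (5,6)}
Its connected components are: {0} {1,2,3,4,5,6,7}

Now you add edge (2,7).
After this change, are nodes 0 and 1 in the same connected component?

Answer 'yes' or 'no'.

Answer: no

Derivation:
Initial components: {0} {1,2,3,4,5,6,7}
Adding edge (2,7): both already in same component {1,2,3,4,5,6,7}. No change.
New components: {0} {1,2,3,4,5,6,7}
Are 0 and 1 in the same component? no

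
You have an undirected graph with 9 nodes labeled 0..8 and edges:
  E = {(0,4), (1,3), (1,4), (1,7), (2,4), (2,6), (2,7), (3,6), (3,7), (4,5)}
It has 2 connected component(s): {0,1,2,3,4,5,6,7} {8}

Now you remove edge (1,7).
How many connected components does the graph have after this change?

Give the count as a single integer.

Answer: 2

Derivation:
Initial component count: 2
Remove (1,7): not a bridge. Count unchanged: 2.
  After removal, components: {0,1,2,3,4,5,6,7} {8}
New component count: 2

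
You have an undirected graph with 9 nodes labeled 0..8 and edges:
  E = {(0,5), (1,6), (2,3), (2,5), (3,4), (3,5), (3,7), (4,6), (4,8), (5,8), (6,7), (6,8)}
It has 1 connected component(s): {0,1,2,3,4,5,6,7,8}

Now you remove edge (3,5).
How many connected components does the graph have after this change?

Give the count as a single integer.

Answer: 1

Derivation:
Initial component count: 1
Remove (3,5): not a bridge. Count unchanged: 1.
  After removal, components: {0,1,2,3,4,5,6,7,8}
New component count: 1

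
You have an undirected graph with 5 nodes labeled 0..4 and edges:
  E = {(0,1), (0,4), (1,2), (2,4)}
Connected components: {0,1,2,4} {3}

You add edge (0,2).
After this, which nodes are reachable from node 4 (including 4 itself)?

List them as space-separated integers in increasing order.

Before: nodes reachable from 4: {0,1,2,4}
Adding (0,2): both endpoints already in same component. Reachability from 4 unchanged.
After: nodes reachable from 4: {0,1,2,4}

Answer: 0 1 2 4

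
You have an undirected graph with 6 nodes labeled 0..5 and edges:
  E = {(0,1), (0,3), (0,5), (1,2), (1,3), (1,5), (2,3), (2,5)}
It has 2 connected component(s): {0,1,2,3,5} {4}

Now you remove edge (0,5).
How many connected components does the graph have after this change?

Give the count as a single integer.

Initial component count: 2
Remove (0,5): not a bridge. Count unchanged: 2.
  After removal, components: {0,1,2,3,5} {4}
New component count: 2

Answer: 2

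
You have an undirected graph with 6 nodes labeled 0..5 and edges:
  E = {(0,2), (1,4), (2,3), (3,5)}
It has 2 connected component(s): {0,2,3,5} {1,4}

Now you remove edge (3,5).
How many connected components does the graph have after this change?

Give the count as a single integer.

Answer: 3

Derivation:
Initial component count: 2
Remove (3,5): it was a bridge. Count increases: 2 -> 3.
  After removal, components: {0,2,3} {1,4} {5}
New component count: 3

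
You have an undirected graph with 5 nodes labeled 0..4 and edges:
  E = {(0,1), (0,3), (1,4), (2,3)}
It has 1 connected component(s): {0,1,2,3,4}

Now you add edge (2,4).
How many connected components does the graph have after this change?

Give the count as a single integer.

Answer: 1

Derivation:
Initial component count: 1
Add (2,4): endpoints already in same component. Count unchanged: 1.
New component count: 1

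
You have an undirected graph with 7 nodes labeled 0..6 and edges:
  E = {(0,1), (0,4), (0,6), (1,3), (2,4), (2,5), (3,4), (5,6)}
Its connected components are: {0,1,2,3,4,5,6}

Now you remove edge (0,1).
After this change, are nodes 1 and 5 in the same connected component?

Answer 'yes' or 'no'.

Initial components: {0,1,2,3,4,5,6}
Removing edge (0,1): not a bridge — component count unchanged at 1.
New components: {0,1,2,3,4,5,6}
Are 1 and 5 in the same component? yes

Answer: yes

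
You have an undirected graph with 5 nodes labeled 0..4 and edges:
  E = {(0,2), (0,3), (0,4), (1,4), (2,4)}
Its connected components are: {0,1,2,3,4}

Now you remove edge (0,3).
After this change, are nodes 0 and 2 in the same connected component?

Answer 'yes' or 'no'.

Answer: yes

Derivation:
Initial components: {0,1,2,3,4}
Removing edge (0,3): it was a bridge — component count 1 -> 2.
New components: {0,1,2,4} {3}
Are 0 and 2 in the same component? yes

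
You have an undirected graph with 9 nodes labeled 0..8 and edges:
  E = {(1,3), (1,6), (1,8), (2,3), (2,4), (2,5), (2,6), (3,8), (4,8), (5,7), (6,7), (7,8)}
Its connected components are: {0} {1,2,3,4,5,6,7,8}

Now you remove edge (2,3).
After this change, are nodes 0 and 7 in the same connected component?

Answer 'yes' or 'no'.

Answer: no

Derivation:
Initial components: {0} {1,2,3,4,5,6,7,8}
Removing edge (2,3): not a bridge — component count unchanged at 2.
New components: {0} {1,2,3,4,5,6,7,8}
Are 0 and 7 in the same component? no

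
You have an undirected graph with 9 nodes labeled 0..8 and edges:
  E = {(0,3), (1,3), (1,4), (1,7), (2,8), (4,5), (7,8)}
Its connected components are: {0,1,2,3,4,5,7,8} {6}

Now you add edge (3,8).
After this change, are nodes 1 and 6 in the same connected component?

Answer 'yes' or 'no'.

Initial components: {0,1,2,3,4,5,7,8} {6}
Adding edge (3,8): both already in same component {0,1,2,3,4,5,7,8}. No change.
New components: {0,1,2,3,4,5,7,8} {6}
Are 1 and 6 in the same component? no

Answer: no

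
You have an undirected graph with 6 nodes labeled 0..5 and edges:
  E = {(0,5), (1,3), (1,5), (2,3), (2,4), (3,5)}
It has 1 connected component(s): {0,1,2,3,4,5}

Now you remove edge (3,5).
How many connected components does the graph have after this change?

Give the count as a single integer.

Answer: 1

Derivation:
Initial component count: 1
Remove (3,5): not a bridge. Count unchanged: 1.
  After removal, components: {0,1,2,3,4,5}
New component count: 1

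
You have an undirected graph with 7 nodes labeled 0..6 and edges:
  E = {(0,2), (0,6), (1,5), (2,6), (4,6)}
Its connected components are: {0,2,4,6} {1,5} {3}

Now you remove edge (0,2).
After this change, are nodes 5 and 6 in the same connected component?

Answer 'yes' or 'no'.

Initial components: {0,2,4,6} {1,5} {3}
Removing edge (0,2): not a bridge — component count unchanged at 3.
New components: {0,2,4,6} {1,5} {3}
Are 5 and 6 in the same component? no

Answer: no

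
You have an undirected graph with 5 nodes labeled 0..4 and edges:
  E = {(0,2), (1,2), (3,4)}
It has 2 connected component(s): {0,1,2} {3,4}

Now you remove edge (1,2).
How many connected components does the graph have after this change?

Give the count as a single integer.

Answer: 3

Derivation:
Initial component count: 2
Remove (1,2): it was a bridge. Count increases: 2 -> 3.
  After removal, components: {0,2} {1} {3,4}
New component count: 3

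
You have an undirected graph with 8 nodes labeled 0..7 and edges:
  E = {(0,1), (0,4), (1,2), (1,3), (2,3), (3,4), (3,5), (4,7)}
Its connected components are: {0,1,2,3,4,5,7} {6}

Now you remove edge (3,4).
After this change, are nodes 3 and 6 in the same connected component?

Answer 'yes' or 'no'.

Answer: no

Derivation:
Initial components: {0,1,2,3,4,5,7} {6}
Removing edge (3,4): not a bridge — component count unchanged at 2.
New components: {0,1,2,3,4,5,7} {6}
Are 3 and 6 in the same component? no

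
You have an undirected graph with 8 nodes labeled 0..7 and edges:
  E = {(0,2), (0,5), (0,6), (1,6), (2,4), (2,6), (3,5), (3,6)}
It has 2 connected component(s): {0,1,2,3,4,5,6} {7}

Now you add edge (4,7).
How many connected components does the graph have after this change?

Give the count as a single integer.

Initial component count: 2
Add (4,7): merges two components. Count decreases: 2 -> 1.
New component count: 1

Answer: 1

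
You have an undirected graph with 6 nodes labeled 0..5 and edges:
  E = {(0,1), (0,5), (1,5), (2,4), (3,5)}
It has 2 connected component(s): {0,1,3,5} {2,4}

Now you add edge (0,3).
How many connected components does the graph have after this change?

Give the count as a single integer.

Answer: 2

Derivation:
Initial component count: 2
Add (0,3): endpoints already in same component. Count unchanged: 2.
New component count: 2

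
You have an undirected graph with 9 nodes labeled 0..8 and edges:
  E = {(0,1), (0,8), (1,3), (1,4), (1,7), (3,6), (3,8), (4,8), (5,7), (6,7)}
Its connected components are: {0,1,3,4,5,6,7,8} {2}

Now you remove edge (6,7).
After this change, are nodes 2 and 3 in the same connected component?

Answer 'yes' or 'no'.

Answer: no

Derivation:
Initial components: {0,1,3,4,5,6,7,8} {2}
Removing edge (6,7): not a bridge — component count unchanged at 2.
New components: {0,1,3,4,5,6,7,8} {2}
Are 2 and 3 in the same component? no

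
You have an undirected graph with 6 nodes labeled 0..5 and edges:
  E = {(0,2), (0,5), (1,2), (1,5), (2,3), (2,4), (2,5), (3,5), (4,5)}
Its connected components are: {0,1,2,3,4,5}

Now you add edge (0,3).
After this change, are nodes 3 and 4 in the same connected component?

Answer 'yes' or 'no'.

Initial components: {0,1,2,3,4,5}
Adding edge (0,3): both already in same component {0,1,2,3,4,5}. No change.
New components: {0,1,2,3,4,5}
Are 3 and 4 in the same component? yes

Answer: yes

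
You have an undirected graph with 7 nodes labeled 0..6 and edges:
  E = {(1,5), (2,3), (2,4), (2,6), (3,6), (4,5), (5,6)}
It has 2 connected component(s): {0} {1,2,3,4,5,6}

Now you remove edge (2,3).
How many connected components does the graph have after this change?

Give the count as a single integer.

Answer: 2

Derivation:
Initial component count: 2
Remove (2,3): not a bridge. Count unchanged: 2.
  After removal, components: {0} {1,2,3,4,5,6}
New component count: 2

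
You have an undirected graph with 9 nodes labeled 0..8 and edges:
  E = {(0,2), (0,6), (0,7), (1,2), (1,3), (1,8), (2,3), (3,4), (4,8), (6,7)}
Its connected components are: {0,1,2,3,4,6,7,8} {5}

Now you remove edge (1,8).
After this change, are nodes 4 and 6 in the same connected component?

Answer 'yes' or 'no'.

Answer: yes

Derivation:
Initial components: {0,1,2,3,4,6,7,8} {5}
Removing edge (1,8): not a bridge — component count unchanged at 2.
New components: {0,1,2,3,4,6,7,8} {5}
Are 4 and 6 in the same component? yes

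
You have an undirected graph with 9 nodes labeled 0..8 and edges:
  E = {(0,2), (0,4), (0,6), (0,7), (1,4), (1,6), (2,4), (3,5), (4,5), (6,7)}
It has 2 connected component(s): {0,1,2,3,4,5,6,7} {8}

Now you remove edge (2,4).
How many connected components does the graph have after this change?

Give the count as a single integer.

Answer: 2

Derivation:
Initial component count: 2
Remove (2,4): not a bridge. Count unchanged: 2.
  After removal, components: {0,1,2,3,4,5,6,7} {8}
New component count: 2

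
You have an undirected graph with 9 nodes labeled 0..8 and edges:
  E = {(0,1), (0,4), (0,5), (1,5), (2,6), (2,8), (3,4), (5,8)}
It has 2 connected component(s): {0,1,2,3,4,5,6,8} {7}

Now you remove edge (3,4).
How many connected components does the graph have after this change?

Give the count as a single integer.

Answer: 3

Derivation:
Initial component count: 2
Remove (3,4): it was a bridge. Count increases: 2 -> 3.
  After removal, components: {0,1,2,4,5,6,8} {3} {7}
New component count: 3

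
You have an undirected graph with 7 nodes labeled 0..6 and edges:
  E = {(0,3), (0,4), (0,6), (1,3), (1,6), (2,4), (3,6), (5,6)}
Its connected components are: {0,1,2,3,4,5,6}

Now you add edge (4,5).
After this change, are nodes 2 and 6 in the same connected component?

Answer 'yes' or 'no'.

Answer: yes

Derivation:
Initial components: {0,1,2,3,4,5,6}
Adding edge (4,5): both already in same component {0,1,2,3,4,5,6}. No change.
New components: {0,1,2,3,4,5,6}
Are 2 and 6 in the same component? yes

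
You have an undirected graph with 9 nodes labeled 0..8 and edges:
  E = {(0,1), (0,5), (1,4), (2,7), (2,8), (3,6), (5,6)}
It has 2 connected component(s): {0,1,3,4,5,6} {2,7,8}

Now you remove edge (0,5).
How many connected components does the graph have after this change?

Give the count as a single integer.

Answer: 3

Derivation:
Initial component count: 2
Remove (0,5): it was a bridge. Count increases: 2 -> 3.
  After removal, components: {0,1,4} {2,7,8} {3,5,6}
New component count: 3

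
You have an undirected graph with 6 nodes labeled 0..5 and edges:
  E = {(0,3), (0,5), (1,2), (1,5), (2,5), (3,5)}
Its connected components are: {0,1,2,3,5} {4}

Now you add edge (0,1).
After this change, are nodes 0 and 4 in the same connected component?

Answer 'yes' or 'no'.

Answer: no

Derivation:
Initial components: {0,1,2,3,5} {4}
Adding edge (0,1): both already in same component {0,1,2,3,5}. No change.
New components: {0,1,2,3,5} {4}
Are 0 and 4 in the same component? no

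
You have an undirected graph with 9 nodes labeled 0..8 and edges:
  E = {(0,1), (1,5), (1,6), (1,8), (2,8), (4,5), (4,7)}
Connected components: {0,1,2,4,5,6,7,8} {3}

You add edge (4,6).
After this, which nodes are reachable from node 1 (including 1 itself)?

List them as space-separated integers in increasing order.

Before: nodes reachable from 1: {0,1,2,4,5,6,7,8}
Adding (4,6): both endpoints already in same component. Reachability from 1 unchanged.
After: nodes reachable from 1: {0,1,2,4,5,6,7,8}

Answer: 0 1 2 4 5 6 7 8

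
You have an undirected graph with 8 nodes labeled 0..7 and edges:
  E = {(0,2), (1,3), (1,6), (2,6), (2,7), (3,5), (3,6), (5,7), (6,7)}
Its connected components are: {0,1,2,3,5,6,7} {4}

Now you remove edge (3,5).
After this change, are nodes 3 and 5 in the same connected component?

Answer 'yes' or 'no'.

Initial components: {0,1,2,3,5,6,7} {4}
Removing edge (3,5): not a bridge — component count unchanged at 2.
New components: {0,1,2,3,5,6,7} {4}
Are 3 and 5 in the same component? yes

Answer: yes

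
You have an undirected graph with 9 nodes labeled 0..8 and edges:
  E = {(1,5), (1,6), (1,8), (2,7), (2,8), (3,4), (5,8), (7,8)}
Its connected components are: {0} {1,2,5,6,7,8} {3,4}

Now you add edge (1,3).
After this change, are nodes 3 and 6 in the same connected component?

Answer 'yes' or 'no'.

Answer: yes

Derivation:
Initial components: {0} {1,2,5,6,7,8} {3,4}
Adding edge (1,3): merges {1,2,5,6,7,8} and {3,4}.
New components: {0} {1,2,3,4,5,6,7,8}
Are 3 and 6 in the same component? yes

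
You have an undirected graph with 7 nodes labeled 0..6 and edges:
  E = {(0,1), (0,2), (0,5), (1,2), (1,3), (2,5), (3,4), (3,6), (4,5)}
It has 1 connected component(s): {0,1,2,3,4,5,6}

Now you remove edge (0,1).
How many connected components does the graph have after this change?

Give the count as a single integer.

Answer: 1

Derivation:
Initial component count: 1
Remove (0,1): not a bridge. Count unchanged: 1.
  After removal, components: {0,1,2,3,4,5,6}
New component count: 1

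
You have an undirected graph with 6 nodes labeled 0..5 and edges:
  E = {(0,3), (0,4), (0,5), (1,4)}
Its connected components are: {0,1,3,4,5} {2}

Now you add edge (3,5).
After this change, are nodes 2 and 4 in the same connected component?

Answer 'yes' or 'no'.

Answer: no

Derivation:
Initial components: {0,1,3,4,5} {2}
Adding edge (3,5): both already in same component {0,1,3,4,5}. No change.
New components: {0,1,3,4,5} {2}
Are 2 and 4 in the same component? no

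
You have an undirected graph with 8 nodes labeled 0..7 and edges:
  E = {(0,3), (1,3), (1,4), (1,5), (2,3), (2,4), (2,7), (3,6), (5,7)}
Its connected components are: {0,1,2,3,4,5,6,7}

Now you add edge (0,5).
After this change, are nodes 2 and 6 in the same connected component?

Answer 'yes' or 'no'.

Answer: yes

Derivation:
Initial components: {0,1,2,3,4,5,6,7}
Adding edge (0,5): both already in same component {0,1,2,3,4,5,6,7}. No change.
New components: {0,1,2,3,4,5,6,7}
Are 2 and 6 in the same component? yes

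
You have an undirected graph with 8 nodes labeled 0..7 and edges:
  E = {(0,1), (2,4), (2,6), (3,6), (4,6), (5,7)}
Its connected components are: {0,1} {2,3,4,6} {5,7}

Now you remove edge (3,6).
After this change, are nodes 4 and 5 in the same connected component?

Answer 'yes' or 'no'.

Initial components: {0,1} {2,3,4,6} {5,7}
Removing edge (3,6): it was a bridge — component count 3 -> 4.
New components: {0,1} {2,4,6} {3} {5,7}
Are 4 and 5 in the same component? no

Answer: no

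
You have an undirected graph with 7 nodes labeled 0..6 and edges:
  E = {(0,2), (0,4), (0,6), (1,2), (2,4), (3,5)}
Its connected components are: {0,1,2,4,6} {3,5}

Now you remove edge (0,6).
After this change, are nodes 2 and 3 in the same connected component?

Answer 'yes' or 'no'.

Answer: no

Derivation:
Initial components: {0,1,2,4,6} {3,5}
Removing edge (0,6): it was a bridge — component count 2 -> 3.
New components: {0,1,2,4} {3,5} {6}
Are 2 and 3 in the same component? no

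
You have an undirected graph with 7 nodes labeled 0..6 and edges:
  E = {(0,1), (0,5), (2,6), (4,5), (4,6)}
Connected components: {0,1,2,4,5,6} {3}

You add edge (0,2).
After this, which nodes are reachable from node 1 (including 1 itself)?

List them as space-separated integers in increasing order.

Answer: 0 1 2 4 5 6

Derivation:
Before: nodes reachable from 1: {0,1,2,4,5,6}
Adding (0,2): both endpoints already in same component. Reachability from 1 unchanged.
After: nodes reachable from 1: {0,1,2,4,5,6}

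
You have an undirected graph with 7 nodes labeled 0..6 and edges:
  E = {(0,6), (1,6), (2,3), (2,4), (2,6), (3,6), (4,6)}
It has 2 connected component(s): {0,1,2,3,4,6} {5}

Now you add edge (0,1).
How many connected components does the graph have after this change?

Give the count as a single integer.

Answer: 2

Derivation:
Initial component count: 2
Add (0,1): endpoints already in same component. Count unchanged: 2.
New component count: 2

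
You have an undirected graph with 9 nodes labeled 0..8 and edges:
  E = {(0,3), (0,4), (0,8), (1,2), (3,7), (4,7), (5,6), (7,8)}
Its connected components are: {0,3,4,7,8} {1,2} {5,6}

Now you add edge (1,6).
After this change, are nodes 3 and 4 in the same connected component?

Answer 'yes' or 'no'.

Initial components: {0,3,4,7,8} {1,2} {5,6}
Adding edge (1,6): merges {1,2} and {5,6}.
New components: {0,3,4,7,8} {1,2,5,6}
Are 3 and 4 in the same component? yes

Answer: yes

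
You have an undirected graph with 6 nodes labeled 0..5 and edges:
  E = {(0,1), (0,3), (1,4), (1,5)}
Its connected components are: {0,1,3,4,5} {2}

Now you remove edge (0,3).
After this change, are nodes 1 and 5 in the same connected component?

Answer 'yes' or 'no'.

Initial components: {0,1,3,4,5} {2}
Removing edge (0,3): it was a bridge — component count 2 -> 3.
New components: {0,1,4,5} {2} {3}
Are 1 and 5 in the same component? yes

Answer: yes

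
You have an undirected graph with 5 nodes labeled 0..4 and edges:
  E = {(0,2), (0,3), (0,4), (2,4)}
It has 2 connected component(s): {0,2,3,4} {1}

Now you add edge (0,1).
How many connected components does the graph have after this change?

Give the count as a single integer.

Initial component count: 2
Add (0,1): merges two components. Count decreases: 2 -> 1.
New component count: 1

Answer: 1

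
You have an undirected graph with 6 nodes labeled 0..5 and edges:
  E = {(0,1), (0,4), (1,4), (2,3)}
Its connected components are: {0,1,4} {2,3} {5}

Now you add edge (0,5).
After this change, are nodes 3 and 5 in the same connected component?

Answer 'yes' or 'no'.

Answer: no

Derivation:
Initial components: {0,1,4} {2,3} {5}
Adding edge (0,5): merges {0,1,4} and {5}.
New components: {0,1,4,5} {2,3}
Are 3 and 5 in the same component? no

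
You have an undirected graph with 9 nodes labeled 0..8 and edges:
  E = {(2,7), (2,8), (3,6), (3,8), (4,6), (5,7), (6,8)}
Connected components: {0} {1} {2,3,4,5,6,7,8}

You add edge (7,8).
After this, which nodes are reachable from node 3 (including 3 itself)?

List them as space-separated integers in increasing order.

Before: nodes reachable from 3: {2,3,4,5,6,7,8}
Adding (7,8): both endpoints already in same component. Reachability from 3 unchanged.
After: nodes reachable from 3: {2,3,4,5,6,7,8}

Answer: 2 3 4 5 6 7 8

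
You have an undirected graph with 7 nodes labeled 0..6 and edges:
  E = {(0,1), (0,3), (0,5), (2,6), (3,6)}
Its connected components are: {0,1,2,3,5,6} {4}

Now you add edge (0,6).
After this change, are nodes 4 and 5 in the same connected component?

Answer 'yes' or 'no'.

Answer: no

Derivation:
Initial components: {0,1,2,3,5,6} {4}
Adding edge (0,6): both already in same component {0,1,2,3,5,6}. No change.
New components: {0,1,2,3,5,6} {4}
Are 4 and 5 in the same component? no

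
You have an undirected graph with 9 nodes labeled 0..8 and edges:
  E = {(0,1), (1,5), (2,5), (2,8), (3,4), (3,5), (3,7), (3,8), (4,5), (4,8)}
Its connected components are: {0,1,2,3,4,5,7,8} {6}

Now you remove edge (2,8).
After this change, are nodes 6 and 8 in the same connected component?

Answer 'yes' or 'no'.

Initial components: {0,1,2,3,4,5,7,8} {6}
Removing edge (2,8): not a bridge — component count unchanged at 2.
New components: {0,1,2,3,4,5,7,8} {6}
Are 6 and 8 in the same component? no

Answer: no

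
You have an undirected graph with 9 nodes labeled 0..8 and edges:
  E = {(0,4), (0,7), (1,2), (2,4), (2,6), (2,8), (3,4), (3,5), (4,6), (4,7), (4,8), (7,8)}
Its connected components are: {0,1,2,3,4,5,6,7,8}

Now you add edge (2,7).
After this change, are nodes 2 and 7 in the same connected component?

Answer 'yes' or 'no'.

Answer: yes

Derivation:
Initial components: {0,1,2,3,4,5,6,7,8}
Adding edge (2,7): both already in same component {0,1,2,3,4,5,6,7,8}. No change.
New components: {0,1,2,3,4,5,6,7,8}
Are 2 and 7 in the same component? yes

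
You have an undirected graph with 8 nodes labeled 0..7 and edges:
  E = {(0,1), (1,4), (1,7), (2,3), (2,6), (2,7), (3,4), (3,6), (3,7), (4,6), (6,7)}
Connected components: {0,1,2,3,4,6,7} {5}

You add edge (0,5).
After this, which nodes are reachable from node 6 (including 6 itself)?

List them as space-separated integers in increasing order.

Answer: 0 1 2 3 4 5 6 7

Derivation:
Before: nodes reachable from 6: {0,1,2,3,4,6,7}
Adding (0,5): merges 6's component with another. Reachability grows.
After: nodes reachable from 6: {0,1,2,3,4,5,6,7}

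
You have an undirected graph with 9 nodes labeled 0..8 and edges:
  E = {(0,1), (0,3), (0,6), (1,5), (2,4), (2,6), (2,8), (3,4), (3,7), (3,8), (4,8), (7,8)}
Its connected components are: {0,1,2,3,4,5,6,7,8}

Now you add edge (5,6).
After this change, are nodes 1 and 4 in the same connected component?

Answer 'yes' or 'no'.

Initial components: {0,1,2,3,4,5,6,7,8}
Adding edge (5,6): both already in same component {0,1,2,3,4,5,6,7,8}. No change.
New components: {0,1,2,3,4,5,6,7,8}
Are 1 and 4 in the same component? yes

Answer: yes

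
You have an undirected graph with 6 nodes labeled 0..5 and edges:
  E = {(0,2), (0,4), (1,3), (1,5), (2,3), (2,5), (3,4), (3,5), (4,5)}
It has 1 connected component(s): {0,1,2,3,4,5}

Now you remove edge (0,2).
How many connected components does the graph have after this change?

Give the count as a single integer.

Initial component count: 1
Remove (0,2): not a bridge. Count unchanged: 1.
  After removal, components: {0,1,2,3,4,5}
New component count: 1

Answer: 1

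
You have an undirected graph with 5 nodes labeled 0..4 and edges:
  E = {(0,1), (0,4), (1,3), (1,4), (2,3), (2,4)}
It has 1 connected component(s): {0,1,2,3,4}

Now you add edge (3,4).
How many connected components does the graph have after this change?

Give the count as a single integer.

Initial component count: 1
Add (3,4): endpoints already in same component. Count unchanged: 1.
New component count: 1

Answer: 1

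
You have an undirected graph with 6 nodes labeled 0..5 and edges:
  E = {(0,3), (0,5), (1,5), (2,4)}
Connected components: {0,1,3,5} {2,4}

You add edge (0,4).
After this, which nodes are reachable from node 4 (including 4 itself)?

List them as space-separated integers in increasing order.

Before: nodes reachable from 4: {2,4}
Adding (0,4): merges 4's component with another. Reachability grows.
After: nodes reachable from 4: {0,1,2,3,4,5}

Answer: 0 1 2 3 4 5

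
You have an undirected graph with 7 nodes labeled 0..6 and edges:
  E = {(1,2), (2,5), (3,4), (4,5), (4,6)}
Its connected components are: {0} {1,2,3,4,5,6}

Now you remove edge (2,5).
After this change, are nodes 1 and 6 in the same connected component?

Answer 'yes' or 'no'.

Initial components: {0} {1,2,3,4,5,6}
Removing edge (2,5): it was a bridge — component count 2 -> 3.
New components: {0} {1,2} {3,4,5,6}
Are 1 and 6 in the same component? no

Answer: no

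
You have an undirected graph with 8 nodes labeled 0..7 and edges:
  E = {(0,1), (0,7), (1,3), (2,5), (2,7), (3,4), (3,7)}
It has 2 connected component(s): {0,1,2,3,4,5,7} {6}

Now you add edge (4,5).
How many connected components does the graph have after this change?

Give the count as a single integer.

Answer: 2

Derivation:
Initial component count: 2
Add (4,5): endpoints already in same component. Count unchanged: 2.
New component count: 2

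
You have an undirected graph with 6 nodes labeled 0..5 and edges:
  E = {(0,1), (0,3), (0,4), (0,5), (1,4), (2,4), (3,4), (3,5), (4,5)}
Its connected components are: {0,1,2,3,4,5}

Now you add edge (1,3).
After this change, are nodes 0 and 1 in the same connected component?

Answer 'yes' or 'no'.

Initial components: {0,1,2,3,4,5}
Adding edge (1,3): both already in same component {0,1,2,3,4,5}. No change.
New components: {0,1,2,3,4,5}
Are 0 and 1 in the same component? yes

Answer: yes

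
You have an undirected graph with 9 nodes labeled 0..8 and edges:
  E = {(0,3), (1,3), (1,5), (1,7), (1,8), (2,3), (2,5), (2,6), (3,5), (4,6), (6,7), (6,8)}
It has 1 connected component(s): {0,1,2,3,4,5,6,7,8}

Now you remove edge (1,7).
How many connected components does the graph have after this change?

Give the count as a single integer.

Answer: 1

Derivation:
Initial component count: 1
Remove (1,7): not a bridge. Count unchanged: 1.
  After removal, components: {0,1,2,3,4,5,6,7,8}
New component count: 1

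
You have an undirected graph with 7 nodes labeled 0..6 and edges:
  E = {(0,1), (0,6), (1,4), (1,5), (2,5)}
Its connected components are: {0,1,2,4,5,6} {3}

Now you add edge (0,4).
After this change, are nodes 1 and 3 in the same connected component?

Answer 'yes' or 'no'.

Answer: no

Derivation:
Initial components: {0,1,2,4,5,6} {3}
Adding edge (0,4): both already in same component {0,1,2,4,5,6}. No change.
New components: {0,1,2,4,5,6} {3}
Are 1 and 3 in the same component? no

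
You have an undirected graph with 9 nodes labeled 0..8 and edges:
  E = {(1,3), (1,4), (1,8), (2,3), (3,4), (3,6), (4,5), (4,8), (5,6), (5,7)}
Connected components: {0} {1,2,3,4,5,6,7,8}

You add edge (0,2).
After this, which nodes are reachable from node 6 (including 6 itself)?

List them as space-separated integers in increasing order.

Answer: 0 1 2 3 4 5 6 7 8

Derivation:
Before: nodes reachable from 6: {1,2,3,4,5,6,7,8}
Adding (0,2): merges 6's component with another. Reachability grows.
After: nodes reachable from 6: {0,1,2,3,4,5,6,7,8}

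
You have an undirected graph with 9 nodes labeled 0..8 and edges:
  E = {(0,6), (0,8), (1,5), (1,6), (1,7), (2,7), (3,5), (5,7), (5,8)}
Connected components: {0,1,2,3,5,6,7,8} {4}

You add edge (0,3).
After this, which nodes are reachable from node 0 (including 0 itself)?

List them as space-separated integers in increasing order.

Answer: 0 1 2 3 5 6 7 8

Derivation:
Before: nodes reachable from 0: {0,1,2,3,5,6,7,8}
Adding (0,3): both endpoints already in same component. Reachability from 0 unchanged.
After: nodes reachable from 0: {0,1,2,3,5,6,7,8}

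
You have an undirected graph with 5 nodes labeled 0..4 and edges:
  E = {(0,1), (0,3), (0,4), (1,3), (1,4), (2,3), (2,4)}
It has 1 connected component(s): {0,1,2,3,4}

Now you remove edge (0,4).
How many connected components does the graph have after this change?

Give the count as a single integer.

Initial component count: 1
Remove (0,4): not a bridge. Count unchanged: 1.
  After removal, components: {0,1,2,3,4}
New component count: 1

Answer: 1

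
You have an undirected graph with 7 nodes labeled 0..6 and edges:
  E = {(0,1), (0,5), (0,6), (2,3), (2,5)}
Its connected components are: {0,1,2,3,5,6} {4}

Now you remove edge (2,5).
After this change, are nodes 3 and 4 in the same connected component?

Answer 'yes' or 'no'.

Initial components: {0,1,2,3,5,6} {4}
Removing edge (2,5): it was a bridge — component count 2 -> 3.
New components: {0,1,5,6} {2,3} {4}
Are 3 and 4 in the same component? no

Answer: no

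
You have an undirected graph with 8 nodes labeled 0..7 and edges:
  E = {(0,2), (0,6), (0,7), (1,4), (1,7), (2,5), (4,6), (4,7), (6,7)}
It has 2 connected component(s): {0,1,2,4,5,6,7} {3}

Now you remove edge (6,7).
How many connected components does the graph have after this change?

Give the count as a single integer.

Answer: 2

Derivation:
Initial component count: 2
Remove (6,7): not a bridge. Count unchanged: 2.
  After removal, components: {0,1,2,4,5,6,7} {3}
New component count: 2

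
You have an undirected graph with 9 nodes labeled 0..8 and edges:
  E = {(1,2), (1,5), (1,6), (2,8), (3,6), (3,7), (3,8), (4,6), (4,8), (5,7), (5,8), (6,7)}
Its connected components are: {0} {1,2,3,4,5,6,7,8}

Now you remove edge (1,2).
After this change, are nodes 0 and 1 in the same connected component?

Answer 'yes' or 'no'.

Initial components: {0} {1,2,3,4,5,6,7,8}
Removing edge (1,2): not a bridge — component count unchanged at 2.
New components: {0} {1,2,3,4,5,6,7,8}
Are 0 and 1 in the same component? no

Answer: no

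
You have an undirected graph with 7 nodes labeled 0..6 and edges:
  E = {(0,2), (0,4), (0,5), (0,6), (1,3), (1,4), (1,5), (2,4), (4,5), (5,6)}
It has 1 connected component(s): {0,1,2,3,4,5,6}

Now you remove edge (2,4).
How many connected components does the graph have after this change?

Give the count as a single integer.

Initial component count: 1
Remove (2,4): not a bridge. Count unchanged: 1.
  After removal, components: {0,1,2,3,4,5,6}
New component count: 1

Answer: 1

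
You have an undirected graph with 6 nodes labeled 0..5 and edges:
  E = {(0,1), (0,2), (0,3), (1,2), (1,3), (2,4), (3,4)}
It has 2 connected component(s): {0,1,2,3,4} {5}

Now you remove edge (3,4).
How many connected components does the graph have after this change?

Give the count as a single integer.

Answer: 2

Derivation:
Initial component count: 2
Remove (3,4): not a bridge. Count unchanged: 2.
  After removal, components: {0,1,2,3,4} {5}
New component count: 2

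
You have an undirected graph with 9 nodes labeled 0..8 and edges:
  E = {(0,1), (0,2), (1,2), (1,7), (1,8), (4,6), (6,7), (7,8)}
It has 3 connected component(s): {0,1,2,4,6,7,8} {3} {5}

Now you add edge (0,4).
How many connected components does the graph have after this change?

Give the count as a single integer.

Initial component count: 3
Add (0,4): endpoints already in same component. Count unchanged: 3.
New component count: 3

Answer: 3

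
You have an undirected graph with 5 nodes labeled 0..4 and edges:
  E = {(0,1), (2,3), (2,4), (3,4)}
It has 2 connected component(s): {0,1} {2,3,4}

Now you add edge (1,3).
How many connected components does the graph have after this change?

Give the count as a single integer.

Answer: 1

Derivation:
Initial component count: 2
Add (1,3): merges two components. Count decreases: 2 -> 1.
New component count: 1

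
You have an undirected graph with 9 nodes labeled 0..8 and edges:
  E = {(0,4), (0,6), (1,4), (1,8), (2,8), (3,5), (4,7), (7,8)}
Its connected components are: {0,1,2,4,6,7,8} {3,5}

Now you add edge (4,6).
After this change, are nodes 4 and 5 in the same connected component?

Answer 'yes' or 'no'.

Initial components: {0,1,2,4,6,7,8} {3,5}
Adding edge (4,6): both already in same component {0,1,2,4,6,7,8}. No change.
New components: {0,1,2,4,6,7,8} {3,5}
Are 4 and 5 in the same component? no

Answer: no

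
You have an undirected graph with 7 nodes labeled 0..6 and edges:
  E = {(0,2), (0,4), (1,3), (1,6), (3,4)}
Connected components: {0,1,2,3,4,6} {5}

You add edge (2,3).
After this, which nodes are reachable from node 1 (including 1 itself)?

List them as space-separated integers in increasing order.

Answer: 0 1 2 3 4 6

Derivation:
Before: nodes reachable from 1: {0,1,2,3,4,6}
Adding (2,3): both endpoints already in same component. Reachability from 1 unchanged.
After: nodes reachable from 1: {0,1,2,3,4,6}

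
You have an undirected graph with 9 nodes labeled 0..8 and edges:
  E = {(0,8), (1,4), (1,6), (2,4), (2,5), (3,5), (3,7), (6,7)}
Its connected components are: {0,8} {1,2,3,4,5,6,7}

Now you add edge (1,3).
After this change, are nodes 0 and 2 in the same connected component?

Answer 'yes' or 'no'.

Answer: no

Derivation:
Initial components: {0,8} {1,2,3,4,5,6,7}
Adding edge (1,3): both already in same component {1,2,3,4,5,6,7}. No change.
New components: {0,8} {1,2,3,4,5,6,7}
Are 0 and 2 in the same component? no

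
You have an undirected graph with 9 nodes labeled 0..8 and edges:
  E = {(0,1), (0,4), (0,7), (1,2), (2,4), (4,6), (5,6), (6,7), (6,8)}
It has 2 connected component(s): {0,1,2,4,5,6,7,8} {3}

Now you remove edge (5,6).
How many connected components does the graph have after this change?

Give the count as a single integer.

Initial component count: 2
Remove (5,6): it was a bridge. Count increases: 2 -> 3.
  After removal, components: {0,1,2,4,6,7,8} {3} {5}
New component count: 3

Answer: 3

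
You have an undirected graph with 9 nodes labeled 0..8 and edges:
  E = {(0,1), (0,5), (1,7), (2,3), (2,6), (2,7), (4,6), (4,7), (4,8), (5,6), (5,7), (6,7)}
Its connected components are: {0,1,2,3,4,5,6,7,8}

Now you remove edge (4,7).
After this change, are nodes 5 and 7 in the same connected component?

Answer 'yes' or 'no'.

Answer: yes

Derivation:
Initial components: {0,1,2,3,4,5,6,7,8}
Removing edge (4,7): not a bridge — component count unchanged at 1.
New components: {0,1,2,3,4,5,6,7,8}
Are 5 and 7 in the same component? yes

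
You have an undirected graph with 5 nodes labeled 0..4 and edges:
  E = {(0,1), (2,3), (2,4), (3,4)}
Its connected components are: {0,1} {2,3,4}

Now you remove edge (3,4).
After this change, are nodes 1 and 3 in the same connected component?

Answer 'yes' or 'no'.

Initial components: {0,1} {2,3,4}
Removing edge (3,4): not a bridge — component count unchanged at 2.
New components: {0,1} {2,3,4}
Are 1 and 3 in the same component? no

Answer: no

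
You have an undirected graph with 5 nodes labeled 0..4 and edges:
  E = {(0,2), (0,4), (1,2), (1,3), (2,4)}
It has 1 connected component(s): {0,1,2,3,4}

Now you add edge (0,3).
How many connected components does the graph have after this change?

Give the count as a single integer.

Answer: 1

Derivation:
Initial component count: 1
Add (0,3): endpoints already in same component. Count unchanged: 1.
New component count: 1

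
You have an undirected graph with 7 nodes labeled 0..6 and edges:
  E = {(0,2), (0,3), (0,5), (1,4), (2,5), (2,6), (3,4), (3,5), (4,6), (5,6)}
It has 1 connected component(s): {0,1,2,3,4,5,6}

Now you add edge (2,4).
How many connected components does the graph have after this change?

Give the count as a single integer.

Initial component count: 1
Add (2,4): endpoints already in same component. Count unchanged: 1.
New component count: 1

Answer: 1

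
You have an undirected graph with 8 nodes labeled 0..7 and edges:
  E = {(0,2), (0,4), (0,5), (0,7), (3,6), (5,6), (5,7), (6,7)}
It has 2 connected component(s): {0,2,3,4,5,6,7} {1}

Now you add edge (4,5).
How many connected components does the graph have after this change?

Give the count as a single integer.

Answer: 2

Derivation:
Initial component count: 2
Add (4,5): endpoints already in same component. Count unchanged: 2.
New component count: 2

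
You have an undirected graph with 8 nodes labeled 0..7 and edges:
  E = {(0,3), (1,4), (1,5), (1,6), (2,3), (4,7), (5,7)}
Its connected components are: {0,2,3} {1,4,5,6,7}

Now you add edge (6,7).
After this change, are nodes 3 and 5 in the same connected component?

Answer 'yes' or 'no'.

Initial components: {0,2,3} {1,4,5,6,7}
Adding edge (6,7): both already in same component {1,4,5,6,7}. No change.
New components: {0,2,3} {1,4,5,6,7}
Are 3 and 5 in the same component? no

Answer: no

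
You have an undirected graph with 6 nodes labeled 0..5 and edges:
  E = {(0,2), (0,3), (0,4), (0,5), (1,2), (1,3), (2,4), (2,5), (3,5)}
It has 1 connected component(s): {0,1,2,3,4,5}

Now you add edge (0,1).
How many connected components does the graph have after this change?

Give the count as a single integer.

Answer: 1

Derivation:
Initial component count: 1
Add (0,1): endpoints already in same component. Count unchanged: 1.
New component count: 1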